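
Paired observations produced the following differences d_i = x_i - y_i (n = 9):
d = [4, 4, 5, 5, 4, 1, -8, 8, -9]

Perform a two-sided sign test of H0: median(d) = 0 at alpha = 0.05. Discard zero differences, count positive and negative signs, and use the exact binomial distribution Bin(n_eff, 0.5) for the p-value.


Step 1: Discard zero differences. Original n = 9; n_eff = number of nonzero differences = 9.
Nonzero differences (with sign): +4, +4, +5, +5, +4, +1, -8, +8, -9
Step 2: Count signs: positive = 7, negative = 2.
Step 3: Under H0: P(positive) = 0.5, so the number of positives S ~ Bin(9, 0.5).
Step 4: Two-sided exact p-value = sum of Bin(9,0.5) probabilities at or below the observed probability = 0.179688.
Step 5: alpha = 0.05. fail to reject H0.

n_eff = 9, pos = 7, neg = 2, p = 0.179688, fail to reject H0.


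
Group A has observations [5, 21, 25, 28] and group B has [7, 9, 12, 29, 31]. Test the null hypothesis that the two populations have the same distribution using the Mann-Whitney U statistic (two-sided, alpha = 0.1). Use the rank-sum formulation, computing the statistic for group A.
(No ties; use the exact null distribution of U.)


Step 1: Combine and sort all 9 observations; assign midranks.
sorted (value, group): (5,X), (7,Y), (9,Y), (12,Y), (21,X), (25,X), (28,X), (29,Y), (31,Y)
ranks: 5->1, 7->2, 9->3, 12->4, 21->5, 25->6, 28->7, 29->8, 31->9
Step 2: Rank sum for X: R1 = 1 + 5 + 6 + 7 = 19.
Step 3: U_X = R1 - n1(n1+1)/2 = 19 - 4*5/2 = 19 - 10 = 9.
       U_Y = n1*n2 - U_X = 20 - 9 = 11.
Step 4: No ties, so the exact null distribution of U (based on enumerating the C(9,4) = 126 equally likely rank assignments) gives the two-sided p-value.
Step 5: p-value = 0.904762; compare to alpha = 0.1. fail to reject H0.

U_X = 9, p = 0.904762, fail to reject H0 at alpha = 0.1.


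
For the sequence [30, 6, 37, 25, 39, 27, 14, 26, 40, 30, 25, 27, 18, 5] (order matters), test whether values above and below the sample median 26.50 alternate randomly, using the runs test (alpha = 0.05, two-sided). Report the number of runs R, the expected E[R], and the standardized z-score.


Step 1: Compute median = 26.50; label A = above, B = below.
Labels in order: ABABAABBAABABB  (n_A = 7, n_B = 7)
Step 2: Count runs R = 10.
Step 3: Under H0 (random ordering), E[R] = 2*n_A*n_B/(n_A+n_B) + 1 = 2*7*7/14 + 1 = 8.0000.
        Var[R] = 2*n_A*n_B*(2*n_A*n_B - n_A - n_B) / ((n_A+n_B)^2 * (n_A+n_B-1)) = 8232/2548 = 3.2308.
        SD[R] = 1.7974.
Step 4: Continuity-corrected z = (R - 0.5 - E[R]) / SD[R] = (10 - 0.5 - 8.0000) / 1.7974 = 0.8345.
Step 5: Two-sided p-value via normal approximation = 2*(1 - Phi(|z|)) = 0.403986.
Step 6: alpha = 0.05. fail to reject H0.

R = 10, z = 0.8345, p = 0.403986, fail to reject H0.


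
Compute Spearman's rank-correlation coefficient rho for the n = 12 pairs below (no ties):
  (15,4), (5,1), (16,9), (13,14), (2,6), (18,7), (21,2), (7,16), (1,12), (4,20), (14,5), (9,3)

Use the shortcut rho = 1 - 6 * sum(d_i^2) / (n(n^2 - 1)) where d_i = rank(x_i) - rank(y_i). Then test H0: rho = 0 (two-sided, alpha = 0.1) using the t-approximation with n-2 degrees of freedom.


Step 1: Rank x and y separately (midranks; no ties here).
rank(x): 15->9, 5->4, 16->10, 13->7, 2->2, 18->11, 21->12, 7->5, 1->1, 4->3, 14->8, 9->6
rank(y): 4->4, 1->1, 9->8, 14->10, 6->6, 7->7, 2->2, 16->11, 12->9, 20->12, 5->5, 3->3
Step 2: d_i = R_x(i) - R_y(i); compute d_i^2.
  (9-4)^2=25, (4-1)^2=9, (10-8)^2=4, (7-10)^2=9, (2-6)^2=16, (11-7)^2=16, (12-2)^2=100, (5-11)^2=36, (1-9)^2=64, (3-12)^2=81, (8-5)^2=9, (6-3)^2=9
sum(d^2) = 378.
Step 3: rho = 1 - 6*378 / (12*(12^2 - 1)) = 1 - 2268/1716 = -0.321678.
Step 4: Under H0, t = rho * sqrt((n-2)/(1-rho^2)) = -1.0743 ~ t(10).
Step 5: Two-sided p-value from the t-distribution with 10 df = 0.307910.
Step 6: alpha = 0.1. fail to reject H0.

rho = -0.3217, p = 0.307910, fail to reject H0 at alpha = 0.1.


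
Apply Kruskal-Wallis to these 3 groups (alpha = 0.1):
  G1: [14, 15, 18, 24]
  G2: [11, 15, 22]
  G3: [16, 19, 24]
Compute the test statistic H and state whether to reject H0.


Step 1: Combine all N = 10 observations and assign midranks.
sorted (value, group, rank): (11,G2,1), (14,G1,2), (15,G1,3.5), (15,G2,3.5), (16,G3,5), (18,G1,6), (19,G3,7), (22,G2,8), (24,G1,9.5), (24,G3,9.5)
Step 2: Sum ranks within each group.
R_1 = 21 (n_1 = 4)
R_2 = 12.5 (n_2 = 3)
R_3 = 21.5 (n_3 = 3)
Step 3: H = 12/(N(N+1)) * sum(R_i^2/n_i) - 3(N+1)
     = 12/(10*11) * (21^2/4 + 12.5^2/3 + 21.5^2/3) - 3*11
     = 0.109091 * 316.417 - 33
     = 1.518182.
Step 4: Ties present; correction factor C = 1 - 12/(10^3 - 10) = 0.987879. Corrected H = 1.518182 / 0.987879 = 1.536810.
Step 5: Under H0, H ~ chi^2(2); p-value = 0.463752.
Step 6: alpha = 0.1. fail to reject H0.

H = 1.5368, df = 2, p = 0.463752, fail to reject H0.


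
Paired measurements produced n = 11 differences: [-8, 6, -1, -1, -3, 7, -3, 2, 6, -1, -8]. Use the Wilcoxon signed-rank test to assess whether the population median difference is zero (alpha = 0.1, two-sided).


Step 1: Drop any zero differences (none here) and take |d_i|.
|d| = [8, 6, 1, 1, 3, 7, 3, 2, 6, 1, 8]
Step 2: Midrank |d_i| (ties get averaged ranks).
ranks: |8|->10.5, |6|->7.5, |1|->2, |1|->2, |3|->5.5, |7|->9, |3|->5.5, |2|->4, |6|->7.5, |1|->2, |8|->10.5
Step 3: Attach original signs; sum ranks with positive sign and with negative sign.
W+ = 7.5 + 9 + 4 + 7.5 = 28
W- = 10.5 + 2 + 2 + 5.5 + 5.5 + 2 + 10.5 = 38
(Check: W+ + W- = 66 should equal n(n+1)/2 = 66.)
Step 4: Test statistic W = min(W+, W-) = 28.
Step 5: Ties in |d|, so use the tie-corrected normal approximation.
        E[W] = n(n+1)/4 = 11*12/4 = 33.
        Tie groups: |d|=1 (t=3), |d|=3 (t=2), |d|=6 (t=2), |d|=8 (t=2); sum(t^3 - t) = 42.
        Var[W] = n(n+1)(2n+1)/24 - sum(t^3-t)/48 = 3036/24 - 42/48 = 125.625.
        z = (W - E[W]) / sqrt(Var[W]) = (28 - 33) / 11.2083 = -0.4461.
        Two-sided p = 2*Phi(z) = 0.655525.
Step 6: alpha = 0.1. fail to reject H0.

W+ = 28, W- = 38, W = min = 28, p = 0.655525, fail to reject H0.


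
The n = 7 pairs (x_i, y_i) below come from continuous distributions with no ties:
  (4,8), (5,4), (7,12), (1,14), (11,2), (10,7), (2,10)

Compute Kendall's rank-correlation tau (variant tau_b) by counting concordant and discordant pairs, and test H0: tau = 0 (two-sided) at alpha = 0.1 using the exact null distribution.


Step 1: Enumerate the 21 unordered pairs (i,j) with i<j and classify each by sign(x_j-x_i) * sign(y_j-y_i).
  (1,2):dx=+1,dy=-4->D; (1,3):dx=+3,dy=+4->C; (1,4):dx=-3,dy=+6->D; (1,5):dx=+7,dy=-6->D
  (1,6):dx=+6,dy=-1->D; (1,7):dx=-2,dy=+2->D; (2,3):dx=+2,dy=+8->C; (2,4):dx=-4,dy=+10->D
  (2,5):dx=+6,dy=-2->D; (2,6):dx=+5,dy=+3->C; (2,7):dx=-3,dy=+6->D; (3,4):dx=-6,dy=+2->D
  (3,5):dx=+4,dy=-10->D; (3,6):dx=+3,dy=-5->D; (3,7):dx=-5,dy=-2->C; (4,5):dx=+10,dy=-12->D
  (4,6):dx=+9,dy=-7->D; (4,7):dx=+1,dy=-4->D; (5,6):dx=-1,dy=+5->D; (5,7):dx=-9,dy=+8->D
  (6,7):dx=-8,dy=+3->D
Step 2: C = 4, D = 17, total pairs = 21.
Step 3: tau = (C - D)/(n(n-1)/2) = (4 - 17)/21 = -0.619048.
Step 4: Exact two-sided p-value (enumerate n! = 5040 permutations of y under H0): p = 0.069048.
Step 5: alpha = 0.1. reject H0.

tau_b = -0.6190 (C=4, D=17), p = 0.069048, reject H0.


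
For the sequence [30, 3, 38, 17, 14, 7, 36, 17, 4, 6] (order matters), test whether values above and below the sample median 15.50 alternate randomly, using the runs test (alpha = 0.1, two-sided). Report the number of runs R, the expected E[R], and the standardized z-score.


Step 1: Compute median = 15.50; label A = above, B = below.
Labels in order: ABAABBAABB  (n_A = 5, n_B = 5)
Step 2: Count runs R = 6.
Step 3: Under H0 (random ordering), E[R] = 2*n_A*n_B/(n_A+n_B) + 1 = 2*5*5/10 + 1 = 6.0000.
        Var[R] = 2*n_A*n_B*(2*n_A*n_B - n_A - n_B) / ((n_A+n_B)^2 * (n_A+n_B-1)) = 2000/900 = 2.2222.
        SD[R] = 1.4907.
Step 4: R = E[R], so z = 0 with no continuity correction.
Step 5: Two-sided p-value via normal approximation = 2*(1 - Phi(|z|)) = 1.000000.
Step 6: alpha = 0.1. fail to reject H0.

R = 6, z = 0.0000, p = 1.000000, fail to reject H0.


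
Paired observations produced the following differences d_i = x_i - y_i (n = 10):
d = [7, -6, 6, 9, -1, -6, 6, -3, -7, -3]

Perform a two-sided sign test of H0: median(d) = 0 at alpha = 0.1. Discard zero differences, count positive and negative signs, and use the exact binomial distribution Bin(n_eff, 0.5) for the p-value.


Step 1: Discard zero differences. Original n = 10; n_eff = number of nonzero differences = 10.
Nonzero differences (with sign): +7, -6, +6, +9, -1, -6, +6, -3, -7, -3
Step 2: Count signs: positive = 4, negative = 6.
Step 3: Under H0: P(positive) = 0.5, so the number of positives S ~ Bin(10, 0.5).
Step 4: Two-sided exact p-value = sum of Bin(10,0.5) probabilities at or below the observed probability = 0.753906.
Step 5: alpha = 0.1. fail to reject H0.

n_eff = 10, pos = 4, neg = 6, p = 0.753906, fail to reject H0.


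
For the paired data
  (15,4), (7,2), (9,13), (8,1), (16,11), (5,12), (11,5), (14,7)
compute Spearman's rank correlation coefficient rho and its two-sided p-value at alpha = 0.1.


Step 1: Rank x and y separately (midranks; no ties here).
rank(x): 15->7, 7->2, 9->4, 8->3, 16->8, 5->1, 11->5, 14->6
rank(y): 4->3, 2->2, 13->8, 1->1, 11->6, 12->7, 5->4, 7->5
Step 2: d_i = R_x(i) - R_y(i); compute d_i^2.
  (7-3)^2=16, (2-2)^2=0, (4-8)^2=16, (3-1)^2=4, (8-6)^2=4, (1-7)^2=36, (5-4)^2=1, (6-5)^2=1
sum(d^2) = 78.
Step 3: rho = 1 - 6*78 / (8*(8^2 - 1)) = 1 - 468/504 = 0.071429.
Step 4: Under H0, t = rho * sqrt((n-2)/(1-rho^2)) = 0.1754 ~ t(6).
Step 5: Two-sided p-value from the t-distribution with 6 df = 0.866526.
Step 6: alpha = 0.1. fail to reject H0.

rho = 0.0714, p = 0.866526, fail to reject H0 at alpha = 0.1.


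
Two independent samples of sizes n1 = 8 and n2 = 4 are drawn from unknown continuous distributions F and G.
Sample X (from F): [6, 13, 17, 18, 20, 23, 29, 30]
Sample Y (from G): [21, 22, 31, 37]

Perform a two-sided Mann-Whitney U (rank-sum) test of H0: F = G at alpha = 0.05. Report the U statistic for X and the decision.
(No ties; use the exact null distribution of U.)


Step 1: Combine and sort all 12 observations; assign midranks.
sorted (value, group): (6,X), (13,X), (17,X), (18,X), (20,X), (21,Y), (22,Y), (23,X), (29,X), (30,X), (31,Y), (37,Y)
ranks: 6->1, 13->2, 17->3, 18->4, 20->5, 21->6, 22->7, 23->8, 29->9, 30->10, 31->11, 37->12
Step 2: Rank sum for X: R1 = 1 + 2 + 3 + 4 + 5 + 8 + 9 + 10 = 42.
Step 3: U_X = R1 - n1(n1+1)/2 = 42 - 8*9/2 = 42 - 36 = 6.
       U_Y = n1*n2 - U_X = 32 - 6 = 26.
Step 4: No ties, so the exact null distribution of U (based on enumerating the C(12,8) = 495 equally likely rank assignments) gives the two-sided p-value.
Step 5: p-value = 0.109091; compare to alpha = 0.05. fail to reject H0.

U_X = 6, p = 0.109091, fail to reject H0 at alpha = 0.05.


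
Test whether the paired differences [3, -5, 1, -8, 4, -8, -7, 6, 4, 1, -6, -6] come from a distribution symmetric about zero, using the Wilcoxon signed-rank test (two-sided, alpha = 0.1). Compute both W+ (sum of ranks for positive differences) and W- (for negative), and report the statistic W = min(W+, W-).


Step 1: Drop any zero differences (none here) and take |d_i|.
|d| = [3, 5, 1, 8, 4, 8, 7, 6, 4, 1, 6, 6]
Step 2: Midrank |d_i| (ties get averaged ranks).
ranks: |3|->3, |5|->6, |1|->1.5, |8|->11.5, |4|->4.5, |8|->11.5, |7|->10, |6|->8, |4|->4.5, |1|->1.5, |6|->8, |6|->8
Step 3: Attach original signs; sum ranks with positive sign and with negative sign.
W+ = 3 + 1.5 + 4.5 + 8 + 4.5 + 1.5 = 23
W- = 6 + 11.5 + 11.5 + 10 + 8 + 8 = 55
(Check: W+ + W- = 78 should equal n(n+1)/2 = 78.)
Step 4: Test statistic W = min(W+, W-) = 23.
Step 5: Ties in |d|, so use the tie-corrected normal approximation.
        E[W] = n(n+1)/4 = 12*13/4 = 39.
        Tie groups: |d|=1 (t=2), |d|=4 (t=2), |d|=6 (t=3), |d|=8 (t=2); sum(t^3 - t) = 42.
        Var[W] = n(n+1)(2n+1)/24 - sum(t^3-t)/48 = 3900/24 - 42/48 = 161.625.
        z = (W - E[W]) / sqrt(Var[W]) = (23 - 39) / 12.7132 = -1.2585.
        Two-sided p = 2*Phi(z) = 0.208198.
Step 6: alpha = 0.1. fail to reject H0.

W+ = 23, W- = 55, W = min = 23, p = 0.208198, fail to reject H0.


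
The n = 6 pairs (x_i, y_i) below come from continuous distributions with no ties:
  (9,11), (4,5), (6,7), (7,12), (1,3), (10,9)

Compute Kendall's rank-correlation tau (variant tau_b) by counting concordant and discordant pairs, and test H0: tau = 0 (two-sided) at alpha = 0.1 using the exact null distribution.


Step 1: Enumerate the 15 unordered pairs (i,j) with i<j and classify each by sign(x_j-x_i) * sign(y_j-y_i).
  (1,2):dx=-5,dy=-6->C; (1,3):dx=-3,dy=-4->C; (1,4):dx=-2,dy=+1->D; (1,5):dx=-8,dy=-8->C
  (1,6):dx=+1,dy=-2->D; (2,3):dx=+2,dy=+2->C; (2,4):dx=+3,dy=+7->C; (2,5):dx=-3,dy=-2->C
  (2,6):dx=+6,dy=+4->C; (3,4):dx=+1,dy=+5->C; (3,5):dx=-5,dy=-4->C; (3,6):dx=+4,dy=+2->C
  (4,5):dx=-6,dy=-9->C; (4,6):dx=+3,dy=-3->D; (5,6):dx=+9,dy=+6->C
Step 2: C = 12, D = 3, total pairs = 15.
Step 3: tau = (C - D)/(n(n-1)/2) = (12 - 3)/15 = 0.600000.
Step 4: Exact two-sided p-value (enumerate n! = 720 permutations of y under H0): p = 0.136111.
Step 5: alpha = 0.1. fail to reject H0.

tau_b = 0.6000 (C=12, D=3), p = 0.136111, fail to reject H0.


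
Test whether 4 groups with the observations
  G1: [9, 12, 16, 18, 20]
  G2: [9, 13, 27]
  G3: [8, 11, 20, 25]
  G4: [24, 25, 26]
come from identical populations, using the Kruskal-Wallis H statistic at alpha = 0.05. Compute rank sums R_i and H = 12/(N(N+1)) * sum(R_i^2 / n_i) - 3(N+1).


Step 1: Combine all N = 15 observations and assign midranks.
sorted (value, group, rank): (8,G3,1), (9,G1,2.5), (9,G2,2.5), (11,G3,4), (12,G1,5), (13,G2,6), (16,G1,7), (18,G1,8), (20,G1,9.5), (20,G3,9.5), (24,G4,11), (25,G3,12.5), (25,G4,12.5), (26,G4,14), (27,G2,15)
Step 2: Sum ranks within each group.
R_1 = 32 (n_1 = 5)
R_2 = 23.5 (n_2 = 3)
R_3 = 27 (n_3 = 4)
R_4 = 37.5 (n_4 = 3)
Step 3: H = 12/(N(N+1)) * sum(R_i^2/n_i) - 3(N+1)
     = 12/(15*16) * (32^2/5 + 23.5^2/3 + 27^2/4 + 37.5^2/3) - 3*16
     = 0.050000 * 1039.88 - 48
     = 3.994167.
Step 4: Ties present; correction factor C = 1 - 18/(15^3 - 15) = 0.994643. Corrected H = 3.994167 / 0.994643 = 4.015679.
Step 5: Under H0, H ~ chi^2(3); p-value = 0.259776.
Step 6: alpha = 0.05. fail to reject H0.

H = 4.0157, df = 3, p = 0.259776, fail to reject H0.


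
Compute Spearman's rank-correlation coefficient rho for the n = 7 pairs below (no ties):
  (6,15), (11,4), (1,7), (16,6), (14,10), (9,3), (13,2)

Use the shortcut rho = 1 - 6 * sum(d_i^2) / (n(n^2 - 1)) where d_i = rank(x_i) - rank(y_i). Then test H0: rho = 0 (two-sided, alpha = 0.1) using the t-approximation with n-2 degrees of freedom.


Step 1: Rank x and y separately (midranks; no ties here).
rank(x): 6->2, 11->4, 1->1, 16->7, 14->6, 9->3, 13->5
rank(y): 15->7, 4->3, 7->5, 6->4, 10->6, 3->2, 2->1
Step 2: d_i = R_x(i) - R_y(i); compute d_i^2.
  (2-7)^2=25, (4-3)^2=1, (1-5)^2=16, (7-4)^2=9, (6-6)^2=0, (3-2)^2=1, (5-1)^2=16
sum(d^2) = 68.
Step 3: rho = 1 - 6*68 / (7*(7^2 - 1)) = 1 - 408/336 = -0.214286.
Step 4: Under H0, t = rho * sqrt((n-2)/(1-rho^2)) = -0.4906 ~ t(5).
Step 5: Two-sided p-value from the t-distribution with 5 df = 0.644512.
Step 6: alpha = 0.1. fail to reject H0.

rho = -0.2143, p = 0.644512, fail to reject H0 at alpha = 0.1.


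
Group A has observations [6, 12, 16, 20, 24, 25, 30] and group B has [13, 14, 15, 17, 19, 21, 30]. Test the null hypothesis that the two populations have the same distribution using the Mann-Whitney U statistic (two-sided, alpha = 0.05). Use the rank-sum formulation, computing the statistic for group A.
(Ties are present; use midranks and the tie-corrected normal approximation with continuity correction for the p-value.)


Step 1: Combine and sort all 14 observations; assign midranks.
sorted (value, group): (6,X), (12,X), (13,Y), (14,Y), (15,Y), (16,X), (17,Y), (19,Y), (20,X), (21,Y), (24,X), (25,X), (30,X), (30,Y)
ranks: 6->1, 12->2, 13->3, 14->4, 15->5, 16->6, 17->7, 19->8, 20->9, 21->10, 24->11, 25->12, 30->13.5, 30->13.5
Step 2: Rank sum for X: R1 = 1 + 2 + 6 + 9 + 11 + 12 + 13.5 = 54.5.
Step 3: U_X = R1 - n1(n1+1)/2 = 54.5 - 7*8/2 = 54.5 - 28 = 26.5.
       U_Y = n1*n2 - U_X = 49 - 26.5 = 22.5.
Step 4: Ties are present, so use the tie-corrected normal approximation (with continuity correction) for the p-value.
Step 5: p-value = 0.847841; compare to alpha = 0.05. fail to reject H0.

U_X = 26.5, p = 0.847841, fail to reject H0 at alpha = 0.05.


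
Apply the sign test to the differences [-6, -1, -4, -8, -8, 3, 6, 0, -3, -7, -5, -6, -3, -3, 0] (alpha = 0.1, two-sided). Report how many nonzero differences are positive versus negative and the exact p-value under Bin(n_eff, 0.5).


Step 1: Discard zero differences. Original n = 15; n_eff = number of nonzero differences = 13.
Nonzero differences (with sign): -6, -1, -4, -8, -8, +3, +6, -3, -7, -5, -6, -3, -3
Step 2: Count signs: positive = 2, negative = 11.
Step 3: Under H0: P(positive) = 0.5, so the number of positives S ~ Bin(13, 0.5).
Step 4: Two-sided exact p-value = sum of Bin(13,0.5) probabilities at or below the observed probability = 0.022461.
Step 5: alpha = 0.1. reject H0.

n_eff = 13, pos = 2, neg = 11, p = 0.022461, reject H0.


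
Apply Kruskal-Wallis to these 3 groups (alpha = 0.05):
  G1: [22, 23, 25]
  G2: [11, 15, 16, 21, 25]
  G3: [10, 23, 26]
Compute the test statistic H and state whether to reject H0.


Step 1: Combine all N = 11 observations and assign midranks.
sorted (value, group, rank): (10,G3,1), (11,G2,2), (15,G2,3), (16,G2,4), (21,G2,5), (22,G1,6), (23,G1,7.5), (23,G3,7.5), (25,G1,9.5), (25,G2,9.5), (26,G3,11)
Step 2: Sum ranks within each group.
R_1 = 23 (n_1 = 3)
R_2 = 23.5 (n_2 = 5)
R_3 = 19.5 (n_3 = 3)
Step 3: H = 12/(N(N+1)) * sum(R_i^2/n_i) - 3(N+1)
     = 12/(11*12) * (23^2/3 + 23.5^2/5 + 19.5^2/3) - 3*12
     = 0.090909 * 413.533 - 36
     = 1.593939.
Step 4: Ties present; correction factor C = 1 - 12/(11^3 - 11) = 0.990909. Corrected H = 1.593939 / 0.990909 = 1.608563.
Step 5: Under H0, H ~ chi^2(2); p-value = 0.447409.
Step 6: alpha = 0.05. fail to reject H0.

H = 1.6086, df = 2, p = 0.447409, fail to reject H0.


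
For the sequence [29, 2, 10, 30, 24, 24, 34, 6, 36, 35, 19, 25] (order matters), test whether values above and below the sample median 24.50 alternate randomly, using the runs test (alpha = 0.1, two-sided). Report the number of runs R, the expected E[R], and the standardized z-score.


Step 1: Compute median = 24.50; label A = above, B = below.
Labels in order: ABBABBABAABA  (n_A = 6, n_B = 6)
Step 2: Count runs R = 9.
Step 3: Under H0 (random ordering), E[R] = 2*n_A*n_B/(n_A+n_B) + 1 = 2*6*6/12 + 1 = 7.0000.
        Var[R] = 2*n_A*n_B*(2*n_A*n_B - n_A - n_B) / ((n_A+n_B)^2 * (n_A+n_B-1)) = 4320/1584 = 2.7273.
        SD[R] = 1.6514.
Step 4: Continuity-corrected z = (R - 0.5 - E[R]) / SD[R] = (9 - 0.5 - 7.0000) / 1.6514 = 0.9083.
Step 5: Two-sided p-value via normal approximation = 2*(1 - Phi(|z|)) = 0.363722.
Step 6: alpha = 0.1. fail to reject H0.

R = 9, z = 0.9083, p = 0.363722, fail to reject H0.


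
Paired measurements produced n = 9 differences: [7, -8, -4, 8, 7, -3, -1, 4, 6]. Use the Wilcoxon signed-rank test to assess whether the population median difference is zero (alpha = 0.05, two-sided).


Step 1: Drop any zero differences (none here) and take |d_i|.
|d| = [7, 8, 4, 8, 7, 3, 1, 4, 6]
Step 2: Midrank |d_i| (ties get averaged ranks).
ranks: |7|->6.5, |8|->8.5, |4|->3.5, |8|->8.5, |7|->6.5, |3|->2, |1|->1, |4|->3.5, |6|->5
Step 3: Attach original signs; sum ranks with positive sign and with negative sign.
W+ = 6.5 + 8.5 + 6.5 + 3.5 + 5 = 30
W- = 8.5 + 3.5 + 2 + 1 = 15
(Check: W+ + W- = 45 should equal n(n+1)/2 = 45.)
Step 4: Test statistic W = min(W+, W-) = 15.
Step 5: Ties in |d|, so use the tie-corrected normal approximation.
        E[W] = n(n+1)/4 = 9*10/4 = 22.5.
        Tie groups: |d|=4 (t=2), |d|=7 (t=2), |d|=8 (t=2); sum(t^3 - t) = 18.
        Var[W] = n(n+1)(2n+1)/24 - sum(t^3-t)/48 = 1710/24 - 18/48 = 70.875.
        z = (W - E[W]) / sqrt(Var[W]) = (15 - 22.5) / 8.4187 = -0.8909.
        Two-sided p = 2*Phi(z) = 0.372998.
Step 6: alpha = 0.05. fail to reject H0.

W+ = 30, W- = 15, W = min = 15, p = 0.372998, fail to reject H0.


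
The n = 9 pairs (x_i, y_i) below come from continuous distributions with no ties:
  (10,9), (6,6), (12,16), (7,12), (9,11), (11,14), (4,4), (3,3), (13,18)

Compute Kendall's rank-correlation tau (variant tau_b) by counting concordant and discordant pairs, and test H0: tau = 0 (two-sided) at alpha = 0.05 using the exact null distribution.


Step 1: Enumerate the 36 unordered pairs (i,j) with i<j and classify each by sign(x_j-x_i) * sign(y_j-y_i).
  (1,2):dx=-4,dy=-3->C; (1,3):dx=+2,dy=+7->C; (1,4):dx=-3,dy=+3->D; (1,5):dx=-1,dy=+2->D
  (1,6):dx=+1,dy=+5->C; (1,7):dx=-6,dy=-5->C; (1,8):dx=-7,dy=-6->C; (1,9):dx=+3,dy=+9->C
  (2,3):dx=+6,dy=+10->C; (2,4):dx=+1,dy=+6->C; (2,5):dx=+3,dy=+5->C; (2,6):dx=+5,dy=+8->C
  (2,7):dx=-2,dy=-2->C; (2,8):dx=-3,dy=-3->C; (2,9):dx=+7,dy=+12->C; (3,4):dx=-5,dy=-4->C
  (3,5):dx=-3,dy=-5->C; (3,6):dx=-1,dy=-2->C; (3,7):dx=-8,dy=-12->C; (3,8):dx=-9,dy=-13->C
  (3,9):dx=+1,dy=+2->C; (4,5):dx=+2,dy=-1->D; (4,6):dx=+4,dy=+2->C; (4,7):dx=-3,dy=-8->C
  (4,8):dx=-4,dy=-9->C; (4,9):dx=+6,dy=+6->C; (5,6):dx=+2,dy=+3->C; (5,7):dx=-5,dy=-7->C
  (5,8):dx=-6,dy=-8->C; (5,9):dx=+4,dy=+7->C; (6,7):dx=-7,dy=-10->C; (6,8):dx=-8,dy=-11->C
  (6,9):dx=+2,dy=+4->C; (7,8):dx=-1,dy=-1->C; (7,9):dx=+9,dy=+14->C; (8,9):dx=+10,dy=+15->C
Step 2: C = 33, D = 3, total pairs = 36.
Step 3: tau = (C - D)/(n(n-1)/2) = (33 - 3)/36 = 0.833333.
Step 4: Exact two-sided p-value (enumerate n! = 362880 permutations of y under H0): p = 0.000854.
Step 5: alpha = 0.05. reject H0.

tau_b = 0.8333 (C=33, D=3), p = 0.000854, reject H0.


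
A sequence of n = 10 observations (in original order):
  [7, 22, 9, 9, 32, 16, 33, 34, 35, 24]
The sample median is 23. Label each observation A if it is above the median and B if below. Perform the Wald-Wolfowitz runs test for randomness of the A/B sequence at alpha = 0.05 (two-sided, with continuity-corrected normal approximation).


Step 1: Compute median = 23; label A = above, B = below.
Labels in order: BBBBABAAAA  (n_A = 5, n_B = 5)
Step 2: Count runs R = 4.
Step 3: Under H0 (random ordering), E[R] = 2*n_A*n_B/(n_A+n_B) + 1 = 2*5*5/10 + 1 = 6.0000.
        Var[R] = 2*n_A*n_B*(2*n_A*n_B - n_A - n_B) / ((n_A+n_B)^2 * (n_A+n_B-1)) = 2000/900 = 2.2222.
        SD[R] = 1.4907.
Step 4: Continuity-corrected z = (R + 0.5 - E[R]) / SD[R] = (4 + 0.5 - 6.0000) / 1.4907 = -1.0062.
Step 5: Two-sided p-value via normal approximation = 2*(1 - Phi(|z|)) = 0.314305.
Step 6: alpha = 0.05. fail to reject H0.

R = 4, z = -1.0062, p = 0.314305, fail to reject H0.


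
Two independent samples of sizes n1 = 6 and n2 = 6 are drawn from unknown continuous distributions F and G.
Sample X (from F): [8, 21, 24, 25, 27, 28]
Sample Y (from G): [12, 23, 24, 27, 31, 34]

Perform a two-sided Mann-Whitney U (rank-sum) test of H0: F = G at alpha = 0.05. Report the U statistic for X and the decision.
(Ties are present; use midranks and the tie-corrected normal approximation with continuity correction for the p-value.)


Step 1: Combine and sort all 12 observations; assign midranks.
sorted (value, group): (8,X), (12,Y), (21,X), (23,Y), (24,X), (24,Y), (25,X), (27,X), (27,Y), (28,X), (31,Y), (34,Y)
ranks: 8->1, 12->2, 21->3, 23->4, 24->5.5, 24->5.5, 25->7, 27->8.5, 27->8.5, 28->10, 31->11, 34->12
Step 2: Rank sum for X: R1 = 1 + 3 + 5.5 + 7 + 8.5 + 10 = 35.
Step 3: U_X = R1 - n1(n1+1)/2 = 35 - 6*7/2 = 35 - 21 = 14.
       U_Y = n1*n2 - U_X = 36 - 14 = 22.
Step 4: Ties are present, so use the tie-corrected normal approximation (with continuity correction) for the p-value.
Step 5: p-value = 0.573831; compare to alpha = 0.05. fail to reject H0.

U_X = 14, p = 0.573831, fail to reject H0 at alpha = 0.05.


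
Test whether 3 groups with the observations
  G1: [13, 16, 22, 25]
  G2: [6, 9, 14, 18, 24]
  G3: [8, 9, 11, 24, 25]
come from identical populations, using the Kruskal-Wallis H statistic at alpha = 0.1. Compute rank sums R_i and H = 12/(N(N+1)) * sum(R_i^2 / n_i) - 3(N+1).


Step 1: Combine all N = 14 observations and assign midranks.
sorted (value, group, rank): (6,G2,1), (8,G3,2), (9,G2,3.5), (9,G3,3.5), (11,G3,5), (13,G1,6), (14,G2,7), (16,G1,8), (18,G2,9), (22,G1,10), (24,G2,11.5), (24,G3,11.5), (25,G1,13.5), (25,G3,13.5)
Step 2: Sum ranks within each group.
R_1 = 37.5 (n_1 = 4)
R_2 = 32 (n_2 = 5)
R_3 = 35.5 (n_3 = 5)
Step 3: H = 12/(N(N+1)) * sum(R_i^2/n_i) - 3(N+1)
     = 12/(14*15) * (37.5^2/4 + 32^2/5 + 35.5^2/5) - 3*15
     = 0.057143 * 808.413 - 45
     = 1.195000.
Step 4: Ties present; correction factor C = 1 - 18/(14^3 - 14) = 0.993407. Corrected H = 1.195000 / 0.993407 = 1.202931.
Step 5: Under H0, H ~ chi^2(2); p-value = 0.548008.
Step 6: alpha = 0.1. fail to reject H0.

H = 1.2029, df = 2, p = 0.548008, fail to reject H0.


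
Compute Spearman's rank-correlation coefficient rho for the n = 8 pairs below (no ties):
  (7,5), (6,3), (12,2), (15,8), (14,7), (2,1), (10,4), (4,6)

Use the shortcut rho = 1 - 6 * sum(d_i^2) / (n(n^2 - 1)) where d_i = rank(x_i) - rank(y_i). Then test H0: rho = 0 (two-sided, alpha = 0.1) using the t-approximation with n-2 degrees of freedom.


Step 1: Rank x and y separately (midranks; no ties here).
rank(x): 7->4, 6->3, 12->6, 15->8, 14->7, 2->1, 10->5, 4->2
rank(y): 5->5, 3->3, 2->2, 8->8, 7->7, 1->1, 4->4, 6->6
Step 2: d_i = R_x(i) - R_y(i); compute d_i^2.
  (4-5)^2=1, (3-3)^2=0, (6-2)^2=16, (8-8)^2=0, (7-7)^2=0, (1-1)^2=0, (5-4)^2=1, (2-6)^2=16
sum(d^2) = 34.
Step 3: rho = 1 - 6*34 / (8*(8^2 - 1)) = 1 - 204/504 = 0.595238.
Step 4: Under H0, t = rho * sqrt((n-2)/(1-rho^2)) = 1.8145 ~ t(6).
Step 5: Two-sided p-value from the t-distribution with 6 df = 0.119530.
Step 6: alpha = 0.1. fail to reject H0.

rho = 0.5952, p = 0.119530, fail to reject H0 at alpha = 0.1.


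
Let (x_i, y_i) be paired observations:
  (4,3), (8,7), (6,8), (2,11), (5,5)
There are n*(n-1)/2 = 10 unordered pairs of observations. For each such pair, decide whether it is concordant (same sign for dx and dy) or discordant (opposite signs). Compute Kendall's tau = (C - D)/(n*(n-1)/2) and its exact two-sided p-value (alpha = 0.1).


Step 1: Enumerate the 10 unordered pairs (i,j) with i<j and classify each by sign(x_j-x_i) * sign(y_j-y_i).
  (1,2):dx=+4,dy=+4->C; (1,3):dx=+2,dy=+5->C; (1,4):dx=-2,dy=+8->D; (1,5):dx=+1,dy=+2->C
  (2,3):dx=-2,dy=+1->D; (2,4):dx=-6,dy=+4->D; (2,5):dx=-3,dy=-2->C; (3,4):dx=-4,dy=+3->D
  (3,5):dx=-1,dy=-3->C; (4,5):dx=+3,dy=-6->D
Step 2: C = 5, D = 5, total pairs = 10.
Step 3: tau = (C - D)/(n(n-1)/2) = (5 - 5)/10 = 0.000000.
Step 4: Exact two-sided p-value (enumerate n! = 120 permutations of y under H0): p = 1.000000.
Step 5: alpha = 0.1. fail to reject H0.

tau_b = 0.0000 (C=5, D=5), p = 1.000000, fail to reject H0.


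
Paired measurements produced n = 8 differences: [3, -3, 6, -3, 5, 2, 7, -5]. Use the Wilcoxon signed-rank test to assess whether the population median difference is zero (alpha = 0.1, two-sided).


Step 1: Drop any zero differences (none here) and take |d_i|.
|d| = [3, 3, 6, 3, 5, 2, 7, 5]
Step 2: Midrank |d_i| (ties get averaged ranks).
ranks: |3|->3, |3|->3, |6|->7, |3|->3, |5|->5.5, |2|->1, |7|->8, |5|->5.5
Step 3: Attach original signs; sum ranks with positive sign and with negative sign.
W+ = 3 + 7 + 5.5 + 1 + 8 = 24.5
W- = 3 + 3 + 5.5 = 11.5
(Check: W+ + W- = 36 should equal n(n+1)/2 = 36.)
Step 4: Test statistic W = min(W+, W-) = 11.5.
Step 5: Ties in |d|, so use the tie-corrected normal approximation.
        E[W] = n(n+1)/4 = 8*9/4 = 18.
        Tie groups: |d|=3 (t=3), |d|=5 (t=2); sum(t^3 - t) = 30.
        Var[W] = n(n+1)(2n+1)/24 - sum(t^3-t)/48 = 1224/24 - 30/48 = 50.375.
        z = (W - E[W]) / sqrt(Var[W]) = (11.5 - 18) / 7.0975 = -0.9158.
        Two-sided p = 2*Phi(z) = 0.359766.
Step 6: alpha = 0.1. fail to reject H0.

W+ = 24.5, W- = 11.5, W = min = 11.5, p = 0.359766, fail to reject H0.


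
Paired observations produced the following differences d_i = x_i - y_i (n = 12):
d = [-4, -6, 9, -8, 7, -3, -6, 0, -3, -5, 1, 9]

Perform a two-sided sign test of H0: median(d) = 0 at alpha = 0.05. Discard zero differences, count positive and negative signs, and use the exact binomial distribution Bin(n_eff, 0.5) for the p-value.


Step 1: Discard zero differences. Original n = 12; n_eff = number of nonzero differences = 11.
Nonzero differences (with sign): -4, -6, +9, -8, +7, -3, -6, -3, -5, +1, +9
Step 2: Count signs: positive = 4, negative = 7.
Step 3: Under H0: P(positive) = 0.5, so the number of positives S ~ Bin(11, 0.5).
Step 4: Two-sided exact p-value = sum of Bin(11,0.5) probabilities at or below the observed probability = 0.548828.
Step 5: alpha = 0.05. fail to reject H0.

n_eff = 11, pos = 4, neg = 7, p = 0.548828, fail to reject H0.


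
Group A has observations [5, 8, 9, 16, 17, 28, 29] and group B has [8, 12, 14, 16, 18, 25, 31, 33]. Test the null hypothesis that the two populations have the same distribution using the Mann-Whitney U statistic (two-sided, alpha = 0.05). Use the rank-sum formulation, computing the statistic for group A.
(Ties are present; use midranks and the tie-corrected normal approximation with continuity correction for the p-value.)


Step 1: Combine and sort all 15 observations; assign midranks.
sorted (value, group): (5,X), (8,X), (8,Y), (9,X), (12,Y), (14,Y), (16,X), (16,Y), (17,X), (18,Y), (25,Y), (28,X), (29,X), (31,Y), (33,Y)
ranks: 5->1, 8->2.5, 8->2.5, 9->4, 12->5, 14->6, 16->7.5, 16->7.5, 17->9, 18->10, 25->11, 28->12, 29->13, 31->14, 33->15
Step 2: Rank sum for X: R1 = 1 + 2.5 + 4 + 7.5 + 9 + 12 + 13 = 49.
Step 3: U_X = R1 - n1(n1+1)/2 = 49 - 7*8/2 = 49 - 28 = 21.
       U_Y = n1*n2 - U_X = 56 - 21 = 35.
Step 4: Ties are present, so use the tie-corrected normal approximation (with continuity correction) for the p-value.
Step 5: p-value = 0.451104; compare to alpha = 0.05. fail to reject H0.

U_X = 21, p = 0.451104, fail to reject H0 at alpha = 0.05.


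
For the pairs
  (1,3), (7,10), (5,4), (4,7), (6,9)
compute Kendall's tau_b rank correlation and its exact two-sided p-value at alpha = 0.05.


Step 1: Enumerate the 10 unordered pairs (i,j) with i<j and classify each by sign(x_j-x_i) * sign(y_j-y_i).
  (1,2):dx=+6,dy=+7->C; (1,3):dx=+4,dy=+1->C; (1,4):dx=+3,dy=+4->C; (1,5):dx=+5,dy=+6->C
  (2,3):dx=-2,dy=-6->C; (2,4):dx=-3,dy=-3->C; (2,5):dx=-1,dy=-1->C; (3,4):dx=-1,dy=+3->D
  (3,5):dx=+1,dy=+5->C; (4,5):dx=+2,dy=+2->C
Step 2: C = 9, D = 1, total pairs = 10.
Step 3: tau = (C - D)/(n(n-1)/2) = (9 - 1)/10 = 0.800000.
Step 4: Exact two-sided p-value (enumerate n! = 120 permutations of y under H0): p = 0.083333.
Step 5: alpha = 0.05. fail to reject H0.

tau_b = 0.8000 (C=9, D=1), p = 0.083333, fail to reject H0.


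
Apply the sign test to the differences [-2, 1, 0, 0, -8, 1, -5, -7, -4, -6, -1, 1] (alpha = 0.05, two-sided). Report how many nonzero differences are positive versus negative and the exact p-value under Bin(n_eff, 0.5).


Step 1: Discard zero differences. Original n = 12; n_eff = number of nonzero differences = 10.
Nonzero differences (with sign): -2, +1, -8, +1, -5, -7, -4, -6, -1, +1
Step 2: Count signs: positive = 3, negative = 7.
Step 3: Under H0: P(positive) = 0.5, so the number of positives S ~ Bin(10, 0.5).
Step 4: Two-sided exact p-value = sum of Bin(10,0.5) probabilities at or below the observed probability = 0.343750.
Step 5: alpha = 0.05. fail to reject H0.

n_eff = 10, pos = 3, neg = 7, p = 0.343750, fail to reject H0.


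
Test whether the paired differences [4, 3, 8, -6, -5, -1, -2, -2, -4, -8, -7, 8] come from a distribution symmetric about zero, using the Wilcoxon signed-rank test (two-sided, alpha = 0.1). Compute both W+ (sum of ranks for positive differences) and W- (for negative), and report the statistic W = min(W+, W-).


Step 1: Drop any zero differences (none here) and take |d_i|.
|d| = [4, 3, 8, 6, 5, 1, 2, 2, 4, 8, 7, 8]
Step 2: Midrank |d_i| (ties get averaged ranks).
ranks: |4|->5.5, |3|->4, |8|->11, |6|->8, |5|->7, |1|->1, |2|->2.5, |2|->2.5, |4|->5.5, |8|->11, |7|->9, |8|->11
Step 3: Attach original signs; sum ranks with positive sign and with negative sign.
W+ = 5.5 + 4 + 11 + 11 = 31.5
W- = 8 + 7 + 1 + 2.5 + 2.5 + 5.5 + 11 + 9 = 46.5
(Check: W+ + W- = 78 should equal n(n+1)/2 = 78.)
Step 4: Test statistic W = min(W+, W-) = 31.5.
Step 5: Ties in |d|, so use the tie-corrected normal approximation.
        E[W] = n(n+1)/4 = 12*13/4 = 39.
        Tie groups: |d|=2 (t=2), |d|=4 (t=2), |d|=8 (t=3); sum(t^3 - t) = 36.
        Var[W] = n(n+1)(2n+1)/24 - sum(t^3-t)/48 = 3900/24 - 36/48 = 161.75.
        z = (W - E[W]) / sqrt(Var[W]) = (31.5 - 39) / 12.7181 = -0.5897.
        Two-sided p = 2*Phi(z) = 0.555385.
Step 6: alpha = 0.1. fail to reject H0.

W+ = 31.5, W- = 46.5, W = min = 31.5, p = 0.555385, fail to reject H0.


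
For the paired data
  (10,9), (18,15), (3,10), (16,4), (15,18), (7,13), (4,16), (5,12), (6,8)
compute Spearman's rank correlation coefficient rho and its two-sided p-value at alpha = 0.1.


Step 1: Rank x and y separately (midranks; no ties here).
rank(x): 10->6, 18->9, 3->1, 16->8, 15->7, 7->5, 4->2, 5->3, 6->4
rank(y): 9->3, 15->7, 10->4, 4->1, 18->9, 13->6, 16->8, 12->5, 8->2
Step 2: d_i = R_x(i) - R_y(i); compute d_i^2.
  (6-3)^2=9, (9-7)^2=4, (1-4)^2=9, (8-1)^2=49, (7-9)^2=4, (5-6)^2=1, (2-8)^2=36, (3-5)^2=4, (4-2)^2=4
sum(d^2) = 120.
Step 3: rho = 1 - 6*120 / (9*(9^2 - 1)) = 1 - 720/720 = 0.000000.
Step 4: Under H0, t = rho * sqrt((n-2)/(1-rho^2)) = 0.0000 ~ t(7).
Step 5: Two-sided p-value from the t-distribution with 7 df = 1.000000.
Step 6: alpha = 0.1. fail to reject H0.

rho = 0.0000, p = 1.000000, fail to reject H0 at alpha = 0.1.


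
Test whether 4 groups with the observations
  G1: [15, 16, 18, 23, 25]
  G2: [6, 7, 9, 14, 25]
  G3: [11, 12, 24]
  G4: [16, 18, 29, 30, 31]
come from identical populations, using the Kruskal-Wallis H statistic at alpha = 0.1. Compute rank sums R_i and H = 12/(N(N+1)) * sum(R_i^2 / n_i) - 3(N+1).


Step 1: Combine all N = 18 observations and assign midranks.
sorted (value, group, rank): (6,G2,1), (7,G2,2), (9,G2,3), (11,G3,4), (12,G3,5), (14,G2,6), (15,G1,7), (16,G1,8.5), (16,G4,8.5), (18,G1,10.5), (18,G4,10.5), (23,G1,12), (24,G3,13), (25,G1,14.5), (25,G2,14.5), (29,G4,16), (30,G4,17), (31,G4,18)
Step 2: Sum ranks within each group.
R_1 = 52.5 (n_1 = 5)
R_2 = 26.5 (n_2 = 5)
R_3 = 22 (n_3 = 3)
R_4 = 70 (n_4 = 5)
Step 3: H = 12/(N(N+1)) * sum(R_i^2/n_i) - 3(N+1)
     = 12/(18*19) * (52.5^2/5 + 26.5^2/5 + 22^2/3 + 70^2/5) - 3*19
     = 0.035088 * 1833.03 - 57
     = 7.316959.
Step 4: Ties present; correction factor C = 1 - 18/(18^3 - 18) = 0.996904. Corrected H = 7.316959 / 0.996904 = 7.339683.
Step 5: Under H0, H ~ chi^2(3); p-value = 0.061824.
Step 6: alpha = 0.1. reject H0.

H = 7.3397, df = 3, p = 0.061824, reject H0.


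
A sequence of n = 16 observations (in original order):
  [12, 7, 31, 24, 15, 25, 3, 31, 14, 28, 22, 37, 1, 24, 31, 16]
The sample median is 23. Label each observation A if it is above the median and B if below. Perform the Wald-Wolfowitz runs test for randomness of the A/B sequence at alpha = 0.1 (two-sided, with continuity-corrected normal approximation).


Step 1: Compute median = 23; label A = above, B = below.
Labels in order: BBAABABABABABAAB  (n_A = 8, n_B = 8)
Step 2: Count runs R = 13.
Step 3: Under H0 (random ordering), E[R] = 2*n_A*n_B/(n_A+n_B) + 1 = 2*8*8/16 + 1 = 9.0000.
        Var[R] = 2*n_A*n_B*(2*n_A*n_B - n_A - n_B) / ((n_A+n_B)^2 * (n_A+n_B-1)) = 14336/3840 = 3.7333.
        SD[R] = 1.9322.
Step 4: Continuity-corrected z = (R - 0.5 - E[R]) / SD[R] = (13 - 0.5 - 9.0000) / 1.9322 = 1.8114.
Step 5: Two-sided p-value via normal approximation = 2*(1 - Phi(|z|)) = 0.070076.
Step 6: alpha = 0.1. reject H0.

R = 13, z = 1.8114, p = 0.070076, reject H0.


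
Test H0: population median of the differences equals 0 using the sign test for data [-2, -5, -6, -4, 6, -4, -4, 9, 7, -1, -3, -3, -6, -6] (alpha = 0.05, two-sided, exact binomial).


Step 1: Discard zero differences. Original n = 14; n_eff = number of nonzero differences = 14.
Nonzero differences (with sign): -2, -5, -6, -4, +6, -4, -4, +9, +7, -1, -3, -3, -6, -6
Step 2: Count signs: positive = 3, negative = 11.
Step 3: Under H0: P(positive) = 0.5, so the number of positives S ~ Bin(14, 0.5).
Step 4: Two-sided exact p-value = sum of Bin(14,0.5) probabilities at or below the observed probability = 0.057373.
Step 5: alpha = 0.05. fail to reject H0.

n_eff = 14, pos = 3, neg = 11, p = 0.057373, fail to reject H0.


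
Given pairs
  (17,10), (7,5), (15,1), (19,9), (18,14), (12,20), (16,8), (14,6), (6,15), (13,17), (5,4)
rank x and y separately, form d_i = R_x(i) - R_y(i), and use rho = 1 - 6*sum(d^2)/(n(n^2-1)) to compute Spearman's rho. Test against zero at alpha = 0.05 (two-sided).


Step 1: Rank x and y separately (midranks; no ties here).
rank(x): 17->9, 7->3, 15->7, 19->11, 18->10, 12->4, 16->8, 14->6, 6->2, 13->5, 5->1
rank(y): 10->7, 5->3, 1->1, 9->6, 14->8, 20->11, 8->5, 6->4, 15->9, 17->10, 4->2
Step 2: d_i = R_x(i) - R_y(i); compute d_i^2.
  (9-7)^2=4, (3-3)^2=0, (7-1)^2=36, (11-6)^2=25, (10-8)^2=4, (4-11)^2=49, (8-5)^2=9, (6-4)^2=4, (2-9)^2=49, (5-10)^2=25, (1-2)^2=1
sum(d^2) = 206.
Step 3: rho = 1 - 6*206 / (11*(11^2 - 1)) = 1 - 1236/1320 = 0.063636.
Step 4: Under H0, t = rho * sqrt((n-2)/(1-rho^2)) = 0.1913 ~ t(9).
Step 5: Two-sided p-value from the t-distribution with 9 df = 0.852539.
Step 6: alpha = 0.05. fail to reject H0.

rho = 0.0636, p = 0.852539, fail to reject H0 at alpha = 0.05.


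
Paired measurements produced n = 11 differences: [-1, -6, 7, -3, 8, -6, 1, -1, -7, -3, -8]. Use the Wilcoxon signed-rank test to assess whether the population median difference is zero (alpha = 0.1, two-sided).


Step 1: Drop any zero differences (none here) and take |d_i|.
|d| = [1, 6, 7, 3, 8, 6, 1, 1, 7, 3, 8]
Step 2: Midrank |d_i| (ties get averaged ranks).
ranks: |1|->2, |6|->6.5, |7|->8.5, |3|->4.5, |8|->10.5, |6|->6.5, |1|->2, |1|->2, |7|->8.5, |3|->4.5, |8|->10.5
Step 3: Attach original signs; sum ranks with positive sign and with negative sign.
W+ = 8.5 + 10.5 + 2 = 21
W- = 2 + 6.5 + 4.5 + 6.5 + 2 + 8.5 + 4.5 + 10.5 = 45
(Check: W+ + W- = 66 should equal n(n+1)/2 = 66.)
Step 4: Test statistic W = min(W+, W-) = 21.
Step 5: Ties in |d|, so use the tie-corrected normal approximation.
        E[W] = n(n+1)/4 = 11*12/4 = 33.
        Tie groups: |d|=1 (t=3), |d|=3 (t=2), |d|=6 (t=2), |d|=7 (t=2), |d|=8 (t=2); sum(t^3 - t) = 48.
        Var[W] = n(n+1)(2n+1)/24 - sum(t^3-t)/48 = 3036/24 - 48/48 = 125.5.
        z = (W - E[W]) / sqrt(Var[W]) = (21 - 33) / 11.2027 = -1.0712.
        Two-sided p = 2*Phi(z) = 0.284092.
Step 6: alpha = 0.1. fail to reject H0.

W+ = 21, W- = 45, W = min = 21, p = 0.284092, fail to reject H0.


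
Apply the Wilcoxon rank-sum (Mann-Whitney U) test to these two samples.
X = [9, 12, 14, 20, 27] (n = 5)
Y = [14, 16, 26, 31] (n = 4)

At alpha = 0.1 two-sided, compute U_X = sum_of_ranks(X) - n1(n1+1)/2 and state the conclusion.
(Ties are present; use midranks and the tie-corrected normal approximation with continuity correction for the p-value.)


Step 1: Combine and sort all 9 observations; assign midranks.
sorted (value, group): (9,X), (12,X), (14,X), (14,Y), (16,Y), (20,X), (26,Y), (27,X), (31,Y)
ranks: 9->1, 12->2, 14->3.5, 14->3.5, 16->5, 20->6, 26->7, 27->8, 31->9
Step 2: Rank sum for X: R1 = 1 + 2 + 3.5 + 6 + 8 = 20.5.
Step 3: U_X = R1 - n1(n1+1)/2 = 20.5 - 5*6/2 = 20.5 - 15 = 5.5.
       U_Y = n1*n2 - U_X = 20 - 5.5 = 14.5.
Step 4: Ties are present, so use the tie-corrected normal approximation (with continuity correction) for the p-value.
Step 5: p-value = 0.325163; compare to alpha = 0.1. fail to reject H0.

U_X = 5.5, p = 0.325163, fail to reject H0 at alpha = 0.1.


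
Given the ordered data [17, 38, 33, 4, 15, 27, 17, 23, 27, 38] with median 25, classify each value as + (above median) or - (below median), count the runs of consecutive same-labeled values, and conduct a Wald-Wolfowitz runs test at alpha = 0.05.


Step 1: Compute median = 25; label A = above, B = below.
Labels in order: BAABBABBAA  (n_A = 5, n_B = 5)
Step 2: Count runs R = 6.
Step 3: Under H0 (random ordering), E[R] = 2*n_A*n_B/(n_A+n_B) + 1 = 2*5*5/10 + 1 = 6.0000.
        Var[R] = 2*n_A*n_B*(2*n_A*n_B - n_A - n_B) / ((n_A+n_B)^2 * (n_A+n_B-1)) = 2000/900 = 2.2222.
        SD[R] = 1.4907.
Step 4: R = E[R], so z = 0 with no continuity correction.
Step 5: Two-sided p-value via normal approximation = 2*(1 - Phi(|z|)) = 1.000000.
Step 6: alpha = 0.05. fail to reject H0.

R = 6, z = 0.0000, p = 1.000000, fail to reject H0.
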